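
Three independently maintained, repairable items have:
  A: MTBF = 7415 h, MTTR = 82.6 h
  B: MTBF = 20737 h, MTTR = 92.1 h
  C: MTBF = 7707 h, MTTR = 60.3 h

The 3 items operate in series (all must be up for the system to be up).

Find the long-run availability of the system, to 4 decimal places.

0.9770

A(A) = MTBF/(MTBF+MTTR) = 7415/(7415+82.6) = 0.988983
A(B) = MTBF/(MTBF+MTTR) = 20737/(20737+92.1) = 0.995578
A(C) = MTBF/(MTBF+MTTR) = 7707/(7707+60.3) = 0.992237
Series availability: 0.988983 × 0.995578 × 0.992237 = 0.9770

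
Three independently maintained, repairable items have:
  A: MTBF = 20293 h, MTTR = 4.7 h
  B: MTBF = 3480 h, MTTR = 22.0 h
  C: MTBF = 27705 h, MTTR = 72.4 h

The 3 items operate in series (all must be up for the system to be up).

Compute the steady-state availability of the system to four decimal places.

A(A) = MTBF/(MTBF+MTTR) = 20293/(20293+4.7) = 0.999768
A(B) = MTBF/(MTBF+MTTR) = 3480/(3480+22.0) = 0.993718
A(C) = MTBF/(MTBF+MTTR) = 27705/(27705+72.4) = 0.997394
Series availability: 0.999768 × 0.993718 × 0.997394 = 0.9909

0.9909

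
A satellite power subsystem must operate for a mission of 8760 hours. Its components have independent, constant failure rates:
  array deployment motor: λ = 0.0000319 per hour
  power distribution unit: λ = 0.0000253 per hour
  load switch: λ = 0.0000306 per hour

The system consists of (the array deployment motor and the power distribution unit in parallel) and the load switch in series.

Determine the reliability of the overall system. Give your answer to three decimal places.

0.728

R(array deployment motor) = exp(−0.0000319 × 8760) = 0.75620
R(power distribution unit) = exp(−0.0000253 × 8760) = 0.80121
R(load switch) = exp(−0.0000306 × 8760) = 0.76486
Parallel (array deployment motor and power distribution unit): 1 − (1 − 0.75620)(1 − 0.80121) = 0.95153
Series ([0.95153] and load switch): 0.95153 × 0.76486 = 0.728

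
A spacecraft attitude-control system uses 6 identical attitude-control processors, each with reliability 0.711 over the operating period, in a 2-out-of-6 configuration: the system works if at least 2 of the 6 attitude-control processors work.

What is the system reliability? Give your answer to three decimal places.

R = Σ_{i=2}^{6} C(6,i) p^i (1−p)^{6−i} with p = 0.711
C(6,2)·0.711^2·0.289^4 = 0.05290
C(6,3)·0.711^3·0.289^3 = 0.17351
C(6,4)·0.711^4·0.289^2 = 0.32016
C(6,5)·0.711^5·0.289^1 = 0.31506
C(6,6)·0.711^6·0.289^0 = 0.12919
Sum = 0.991

0.991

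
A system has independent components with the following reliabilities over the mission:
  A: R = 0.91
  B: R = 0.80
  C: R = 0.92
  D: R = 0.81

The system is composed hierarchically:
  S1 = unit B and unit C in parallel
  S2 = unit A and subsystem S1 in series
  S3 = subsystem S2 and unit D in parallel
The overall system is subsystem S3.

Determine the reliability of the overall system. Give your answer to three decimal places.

0.980

Parallel (B and C): 1 − (1 − 0.80000)(1 − 0.92000) = 0.98400
Series (A and [0.98400]): 0.91000 × 0.98400 = 0.89544
Parallel ([0.89544] and D): 1 − (1 − 0.89544)(1 − 0.81000) = 0.980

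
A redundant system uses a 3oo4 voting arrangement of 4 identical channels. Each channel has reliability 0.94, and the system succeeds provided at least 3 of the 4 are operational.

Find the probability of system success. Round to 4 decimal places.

R = Σ_{i=3}^{4} C(4,i) p^i (1−p)^{4−i} with p = 0.94
C(4,3)·0.94^3·0.06^1 = 0.199340
C(4,4)·0.94^4·0.06^0 = 0.780749
Sum = 0.9801

0.9801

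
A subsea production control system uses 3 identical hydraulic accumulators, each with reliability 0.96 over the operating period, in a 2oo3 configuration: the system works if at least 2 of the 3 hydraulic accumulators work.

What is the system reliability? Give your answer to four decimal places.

0.9953

R = Σ_{i=2}^{3} C(3,i) p^i (1−p)^{3−i} with p = 0.96
C(3,2)·0.96^2·0.04^1 = 0.110592
C(3,3)·0.96^3·0.04^0 = 0.884736
Sum = 0.9953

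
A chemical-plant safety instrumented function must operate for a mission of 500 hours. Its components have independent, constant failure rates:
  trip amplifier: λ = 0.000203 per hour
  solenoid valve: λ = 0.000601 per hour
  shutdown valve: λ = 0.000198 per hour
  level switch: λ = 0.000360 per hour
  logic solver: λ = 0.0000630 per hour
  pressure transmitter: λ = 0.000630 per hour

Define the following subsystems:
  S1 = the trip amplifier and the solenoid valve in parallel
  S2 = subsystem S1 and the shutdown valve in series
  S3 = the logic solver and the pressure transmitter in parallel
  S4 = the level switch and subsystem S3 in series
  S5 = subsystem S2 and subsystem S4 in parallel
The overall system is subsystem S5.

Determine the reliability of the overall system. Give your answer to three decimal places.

0.980

R(trip amplifier) = exp(−0.000203 × 500) = 0.90348
R(solenoid valve) = exp(−0.000601 × 500) = 0.74045
R(shutdown valve) = exp(−0.000198 × 500) = 0.90574
R(level switch) = exp(−0.000360 × 500) = 0.83527
R(logic solver) = exp(−0.0000630 × 500) = 0.96899
R(pressure transmitter) = exp(−0.000630 × 500) = 0.72979
Parallel (trip amplifier and solenoid valve): 1 − (1 − 0.90348)(1 − 0.74045) = 0.97495
Series ([0.97495] and shutdown valve): 0.97495 × 0.90574 = 0.88305
Parallel (logic solver and pressure transmitter): 1 − (1 − 0.96899)(1 − 0.72979) = 0.99162
Series (level switch and [0.99162]): 0.83527 × 0.99162 = 0.82827
Parallel ([0.88305] and [0.82827]): 1 − (1 − 0.88305)(1 − 0.82827) = 0.980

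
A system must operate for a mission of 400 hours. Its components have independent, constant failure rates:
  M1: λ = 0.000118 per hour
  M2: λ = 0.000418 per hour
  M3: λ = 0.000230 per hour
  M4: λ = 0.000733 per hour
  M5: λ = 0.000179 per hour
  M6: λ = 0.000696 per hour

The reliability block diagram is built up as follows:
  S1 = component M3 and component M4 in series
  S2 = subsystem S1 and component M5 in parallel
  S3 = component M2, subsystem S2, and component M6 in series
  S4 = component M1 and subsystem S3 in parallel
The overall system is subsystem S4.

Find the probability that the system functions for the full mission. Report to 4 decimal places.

0.9828

R(M1) = exp(−0.000118 × 400) = 0.953897
R(M2) = exp(−0.000418 × 400) = 0.846030
R(M3) = exp(−0.000230 × 400) = 0.912105
R(M4) = exp(−0.000733 × 400) = 0.745873
R(M5) = exp(−0.000179 × 400) = 0.930903
R(M6) = exp(−0.000696 × 400) = 0.756994
Series (M3 and M4): 0.912105 × 0.745873 = 0.680314
Parallel ([0.680314] and M5): 1 − (1 − 0.680314)(1 − 0.930903) = 0.977911
Series (M2, [0.977911], and M6): 0.846030 × 0.977911 × 0.756994 = 0.626293
Parallel (M1 and [0.626293]): 1 − (1 − 0.953897)(1 − 0.626293) = 0.9828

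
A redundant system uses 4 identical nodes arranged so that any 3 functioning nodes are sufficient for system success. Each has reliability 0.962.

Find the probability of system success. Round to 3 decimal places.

0.992

R = Σ_{i=3}^{4} C(4,i) p^i (1−p)^{4−i} with p = 0.962
C(4,3)·0.962^3·0.038^1 = 0.13532
C(4,4)·0.962^4·0.038^0 = 0.85645
Sum = 0.992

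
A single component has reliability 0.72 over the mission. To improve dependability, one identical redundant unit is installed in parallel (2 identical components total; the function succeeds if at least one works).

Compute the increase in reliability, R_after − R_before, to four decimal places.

R_before = 0.72
R_after = 1 − (1 − 0.72)^2 = 0.9216
ΔR = 0.9216 − 0.72 = 0.2016

0.2016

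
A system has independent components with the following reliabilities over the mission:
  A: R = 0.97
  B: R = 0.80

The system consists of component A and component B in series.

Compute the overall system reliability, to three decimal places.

Series (A and B): 0.97000 × 0.80000 = 0.776

0.776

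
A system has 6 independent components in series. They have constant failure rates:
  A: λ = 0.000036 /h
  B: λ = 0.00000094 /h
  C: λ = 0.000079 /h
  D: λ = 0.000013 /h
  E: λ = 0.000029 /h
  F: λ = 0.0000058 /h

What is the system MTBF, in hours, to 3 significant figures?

6110

Series of exponential components: λ_sys = Σ λ_i
λ_sys = 0.000036 + 0.00000094 + 0.000079 + 0.000013 + 0.000029 + 0.0000058 = 1.6374e-04 /h
MTBF = 1 / λ_sys = 6110 h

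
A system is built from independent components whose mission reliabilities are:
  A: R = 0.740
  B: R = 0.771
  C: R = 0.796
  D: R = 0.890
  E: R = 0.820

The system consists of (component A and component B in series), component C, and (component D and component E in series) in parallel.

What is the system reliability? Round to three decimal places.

Series (A and B): 0.74000 × 0.77100 = 0.57054
Series (D and E): 0.89000 × 0.82000 = 0.72980
Parallel ([0.57054], C, and [0.72980]): 1 − (1 − 0.57054)(1 − 0.79600)(1 − 0.72980) = 0.976

0.976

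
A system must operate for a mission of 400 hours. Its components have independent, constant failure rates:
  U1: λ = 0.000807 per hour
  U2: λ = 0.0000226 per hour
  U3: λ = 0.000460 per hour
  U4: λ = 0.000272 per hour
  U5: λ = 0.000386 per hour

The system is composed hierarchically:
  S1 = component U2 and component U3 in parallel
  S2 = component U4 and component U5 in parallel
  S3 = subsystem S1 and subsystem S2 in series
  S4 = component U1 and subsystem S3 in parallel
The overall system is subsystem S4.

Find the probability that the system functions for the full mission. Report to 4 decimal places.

R(U1) = exp(−0.000807 × 400) = 0.724119
R(U2) = exp(−0.0000226 × 400) = 0.991001
R(U3) = exp(−0.000460 × 400) = 0.831936
R(U4) = exp(−0.000272 × 400) = 0.896910
R(U5) = exp(−0.000386 × 400) = 0.856929
Parallel (U2 and U3): 1 − (1 − 0.991001)(1 − 0.831936) = 0.998488
Parallel (U4 and U5): 1 − (1 − 0.896910)(1 − 0.856929) = 0.985251
Series ([0.998488] and [0.985251]): 0.998488 × 0.985251 = 0.983761
Parallel (U1 and [0.983761]): 1 − (1 − 0.724119)(1 − 0.983761) = 0.9955

0.9955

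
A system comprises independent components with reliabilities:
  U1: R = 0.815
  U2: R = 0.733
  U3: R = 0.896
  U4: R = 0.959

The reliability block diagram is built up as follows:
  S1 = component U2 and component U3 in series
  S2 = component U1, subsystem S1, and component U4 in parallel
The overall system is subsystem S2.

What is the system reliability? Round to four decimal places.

Series (U2 and U3): 0.733000 × 0.896000 = 0.656768
Parallel (U1, [0.656768], and U4): 1 − (1 − 0.815000)(1 − 0.656768)(1 − 0.959000) = 0.9974

0.9974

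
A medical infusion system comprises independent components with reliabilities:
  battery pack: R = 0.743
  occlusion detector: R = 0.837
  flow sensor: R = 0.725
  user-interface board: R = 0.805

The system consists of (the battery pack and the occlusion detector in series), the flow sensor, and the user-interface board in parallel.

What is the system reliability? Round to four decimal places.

Series (battery pack and occlusion detector): 0.743000 × 0.837000 = 0.621891
Parallel ([0.621891], flow sensor, and user-interface board): 1 − (1 − 0.621891)(1 − 0.725000)(1 − 0.805000) = 0.9797

0.9797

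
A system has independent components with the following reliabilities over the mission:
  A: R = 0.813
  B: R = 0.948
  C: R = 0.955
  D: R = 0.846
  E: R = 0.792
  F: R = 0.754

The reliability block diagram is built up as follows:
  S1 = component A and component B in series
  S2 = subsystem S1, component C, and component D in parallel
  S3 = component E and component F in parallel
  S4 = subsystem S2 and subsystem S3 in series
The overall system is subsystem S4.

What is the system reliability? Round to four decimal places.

0.9473

Series (A and B): 0.813000 × 0.948000 = 0.770724
Parallel ([0.770724], C, and D): 1 − (1 − 0.770724)(1 − 0.955000)(1 − 0.846000) = 0.998411
Parallel (E and F): 1 − (1 − 0.792000)(1 − 0.754000) = 0.948832
Series ([0.998411] and [0.948832]): 0.998411 × 0.948832 = 0.9473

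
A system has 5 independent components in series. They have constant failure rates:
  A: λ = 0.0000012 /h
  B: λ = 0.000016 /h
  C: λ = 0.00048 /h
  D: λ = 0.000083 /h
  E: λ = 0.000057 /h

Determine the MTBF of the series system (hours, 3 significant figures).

1570

Series of exponential components: λ_sys = Σ λ_i
λ_sys = 0.0000012 + 0.000016 + 0.00048 + 0.000083 + 0.000057 = 6.3720e-04 /h
MTBF = 1 / λ_sys = 1570 h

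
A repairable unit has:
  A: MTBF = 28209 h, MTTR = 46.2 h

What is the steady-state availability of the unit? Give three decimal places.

0.998

A(A) = MTBF/(MTBF+MTTR) = 28209/(28209+46.2) = 0.998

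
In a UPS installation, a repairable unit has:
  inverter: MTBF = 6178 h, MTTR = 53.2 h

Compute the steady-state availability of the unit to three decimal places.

0.991

A(inverter) = MTBF/(MTBF+MTTR) = 6178/(6178+53.2) = 0.991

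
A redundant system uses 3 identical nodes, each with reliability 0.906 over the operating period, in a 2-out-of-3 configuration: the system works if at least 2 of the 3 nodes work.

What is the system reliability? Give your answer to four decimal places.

0.9752

R = Σ_{i=2}^{3} C(3,i) p^i (1−p)^{3−i} with p = 0.906
C(3,2)·0.906^2·0.094^1 = 0.231476
C(3,3)·0.906^3·0.094^0 = 0.743677
Sum = 0.9752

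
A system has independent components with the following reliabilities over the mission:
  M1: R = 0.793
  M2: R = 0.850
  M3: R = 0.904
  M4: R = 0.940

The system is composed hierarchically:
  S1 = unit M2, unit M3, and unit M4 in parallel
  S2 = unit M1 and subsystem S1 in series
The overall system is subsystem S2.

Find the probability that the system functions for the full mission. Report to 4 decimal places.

0.7923

Parallel (M2, M3, and M4): 1 − (1 − 0.850000)(1 − 0.904000)(1 − 0.940000) = 0.999136
Series (M1 and [0.999136]): 0.793000 × 0.999136 = 0.7923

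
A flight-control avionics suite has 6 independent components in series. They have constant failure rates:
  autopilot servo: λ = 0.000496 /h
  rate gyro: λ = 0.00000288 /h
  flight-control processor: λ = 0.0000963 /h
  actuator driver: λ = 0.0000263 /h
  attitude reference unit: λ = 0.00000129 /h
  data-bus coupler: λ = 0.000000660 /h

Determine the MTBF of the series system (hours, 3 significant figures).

Series of exponential components: λ_sys = Σ λ_i
λ_sys = 0.000496 + 0.00000288 + 0.0000963 + 0.0000263 + 0.00000129 + 0.000000660 = 6.2343e-04 /h
MTBF = 1 / λ_sys = 1600 h

1600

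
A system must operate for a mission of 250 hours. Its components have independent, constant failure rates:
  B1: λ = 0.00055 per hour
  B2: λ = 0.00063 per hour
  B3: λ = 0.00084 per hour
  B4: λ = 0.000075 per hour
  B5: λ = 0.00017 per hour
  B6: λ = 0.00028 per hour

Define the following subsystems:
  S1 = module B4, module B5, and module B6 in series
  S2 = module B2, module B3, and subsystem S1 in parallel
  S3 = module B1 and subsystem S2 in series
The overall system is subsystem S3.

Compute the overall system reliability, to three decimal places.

0.869

R(B1) = exp(−0.00055 × 250) = 0.87153
R(B2) = exp(−0.00063 × 250) = 0.85428
R(B3) = exp(−0.00084 × 250) = 0.81058
R(B4) = exp(−0.000075 × 250) = 0.98142
R(B5) = exp(−0.00017 × 250) = 0.95839
R(B6) = exp(−0.00028 × 250) = 0.93239
Series (B4, B5, and B6): 0.98142 × 0.95839 × 0.93239 = 0.87699
Parallel (B2, B3, and [0.87699]): 1 − (1 − 0.85428)(1 − 0.81058)(1 − 0.87699) = 0.99660
Series (B1 and [0.99660]): 0.87153 × 0.99660 = 0.869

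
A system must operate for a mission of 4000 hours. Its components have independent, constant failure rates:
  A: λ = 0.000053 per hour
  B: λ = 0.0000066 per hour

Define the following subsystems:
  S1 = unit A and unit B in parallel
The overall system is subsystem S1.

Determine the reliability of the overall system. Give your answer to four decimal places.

0.9950

R(A) = exp(−0.000053 × 4000) = 0.808965
R(B) = exp(−0.0000066 × 4000) = 0.973945
Parallel (A and B): 1 − (1 − 0.808965)(1 − 0.973945) = 0.9950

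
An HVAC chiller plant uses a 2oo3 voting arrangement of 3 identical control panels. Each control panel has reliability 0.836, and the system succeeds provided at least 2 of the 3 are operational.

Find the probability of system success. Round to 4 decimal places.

0.9281

R = Σ_{i=2}^{3} C(3,i) p^i (1−p)^{3−i} with p = 0.836
C(3,2)·0.836^2·0.164^1 = 0.343857
C(3,3)·0.836^3·0.164^0 = 0.584277
Sum = 0.9281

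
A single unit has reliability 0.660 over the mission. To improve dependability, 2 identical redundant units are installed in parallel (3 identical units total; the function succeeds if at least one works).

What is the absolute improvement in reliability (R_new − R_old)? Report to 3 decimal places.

0.301

R_before = 0.660
R_after = 1 − (1 − 0.660)^3 = 0.961
ΔR = 0.961 − 0.660 = 0.301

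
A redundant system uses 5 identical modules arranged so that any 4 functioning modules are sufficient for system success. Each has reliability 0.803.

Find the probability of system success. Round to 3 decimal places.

R = Σ_{i=4}^{5} C(5,i) p^i (1−p)^{5−i} with p = 0.803
C(5,4)·0.803^4·0.197^1 = 0.40954
C(5,5)·0.803^5·0.197^0 = 0.33387
Sum = 0.743

0.743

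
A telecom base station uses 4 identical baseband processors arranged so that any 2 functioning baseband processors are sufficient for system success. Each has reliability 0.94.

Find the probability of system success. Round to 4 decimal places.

R = Σ_{i=2}^{4} C(4,i) p^i (1−p)^{4−i} with p = 0.94
C(4,2)·0.94^2·0.06^2 = 0.019086
C(4,3)·0.94^3·0.06^1 = 0.199340
C(4,4)·0.94^4·0.06^0 = 0.780749
Sum = 0.9992

0.9992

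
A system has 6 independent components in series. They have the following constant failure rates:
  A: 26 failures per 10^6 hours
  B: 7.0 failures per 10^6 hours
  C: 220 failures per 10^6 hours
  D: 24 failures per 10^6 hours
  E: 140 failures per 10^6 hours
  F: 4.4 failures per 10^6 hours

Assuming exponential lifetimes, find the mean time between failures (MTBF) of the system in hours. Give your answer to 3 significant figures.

Series of exponential components: λ_sys = Σ λ_i
λ_sys = 0.000026 + 0.0000070 + 0.00022 + 0.000024 + 0.00014 + 0.0000044 = 4.2140e-04 /h
MTBF = 1 / λ_sys = 2370 h

2370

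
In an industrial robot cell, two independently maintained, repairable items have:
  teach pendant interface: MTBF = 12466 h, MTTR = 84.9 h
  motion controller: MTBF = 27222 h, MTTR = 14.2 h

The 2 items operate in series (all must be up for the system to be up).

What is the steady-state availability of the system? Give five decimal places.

A(teach pendant interface) = MTBF/(MTBF+MTTR) = 12466/(12466+84.9) = 0.993236
A(motion controller) = MTBF/(MTBF+MTTR) = 27222/(27222+14.2) = 0.999479
Series availability: 0.993236 × 0.999479 = 0.99272

0.99272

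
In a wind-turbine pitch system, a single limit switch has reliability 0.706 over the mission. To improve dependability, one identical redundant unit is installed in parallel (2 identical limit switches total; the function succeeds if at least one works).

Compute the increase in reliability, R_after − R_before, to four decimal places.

R_before = 0.706
R_after = 1 − (1 − 0.706)^2 = 0.9136
ΔR = 0.9136 − 0.706 = 0.2076

0.2076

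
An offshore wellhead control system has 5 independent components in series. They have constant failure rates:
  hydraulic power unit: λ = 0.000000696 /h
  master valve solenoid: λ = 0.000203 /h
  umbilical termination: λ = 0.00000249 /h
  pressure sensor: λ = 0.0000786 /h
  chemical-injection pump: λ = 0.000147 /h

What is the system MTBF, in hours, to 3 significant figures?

2320

Series of exponential components: λ_sys = Σ λ_i
λ_sys = 0.000000696 + 0.000203 + 0.00000249 + 0.0000786 + 0.000147 = 4.3179e-04 /h
MTBF = 1 / λ_sys = 2320 h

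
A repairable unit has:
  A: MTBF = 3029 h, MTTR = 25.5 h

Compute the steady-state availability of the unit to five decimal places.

A(A) = MTBF/(MTBF+MTTR) = 3029/(3029+25.5) = 0.99165

0.99165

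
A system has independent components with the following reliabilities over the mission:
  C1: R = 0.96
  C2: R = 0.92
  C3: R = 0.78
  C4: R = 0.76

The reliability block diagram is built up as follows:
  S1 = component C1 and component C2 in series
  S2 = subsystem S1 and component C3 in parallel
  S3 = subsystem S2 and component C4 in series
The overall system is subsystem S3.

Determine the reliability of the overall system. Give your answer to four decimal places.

Series (C1 and C2): 0.960000 × 0.920000 = 0.883200
Parallel ([0.883200] and C3): 1 − (1 − 0.883200)(1 − 0.780000) = 0.974304
Series ([0.974304] and C4): 0.974304 × 0.760000 = 0.7405

0.7405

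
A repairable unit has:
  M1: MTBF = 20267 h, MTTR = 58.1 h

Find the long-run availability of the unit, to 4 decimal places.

0.9971

A(M1) = MTBF/(MTBF+MTTR) = 20267/(20267+58.1) = 0.9971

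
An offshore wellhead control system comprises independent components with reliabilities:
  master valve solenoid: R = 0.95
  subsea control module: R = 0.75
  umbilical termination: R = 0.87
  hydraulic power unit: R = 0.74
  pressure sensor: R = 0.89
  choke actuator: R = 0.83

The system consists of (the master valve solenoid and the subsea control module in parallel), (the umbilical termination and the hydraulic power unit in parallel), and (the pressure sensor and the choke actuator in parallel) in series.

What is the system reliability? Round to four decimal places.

Parallel (master valve solenoid and subsea control module): 1 − (1 − 0.950000)(1 − 0.750000) = 0.987500
Parallel (umbilical termination and hydraulic power unit): 1 − (1 − 0.870000)(1 − 0.740000) = 0.966200
Parallel (pressure sensor and choke actuator): 1 − (1 − 0.890000)(1 − 0.830000) = 0.981300
Series ([0.987500], [0.966200], and [0.981300]): 0.987500 × 0.966200 × 0.981300 = 0.9363

0.9363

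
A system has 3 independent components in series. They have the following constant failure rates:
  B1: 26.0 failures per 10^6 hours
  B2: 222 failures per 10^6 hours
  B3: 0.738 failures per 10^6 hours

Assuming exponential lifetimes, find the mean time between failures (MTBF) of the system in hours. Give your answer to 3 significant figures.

4020

Series of exponential components: λ_sys = Σ λ_i
λ_sys = 0.0000260 + 0.000222 + 0.000000738 = 2.4874e-04 /h
MTBF = 1 / λ_sys = 4020 h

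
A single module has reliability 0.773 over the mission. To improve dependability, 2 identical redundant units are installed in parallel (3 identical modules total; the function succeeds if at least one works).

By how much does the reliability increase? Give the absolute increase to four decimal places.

R_before = 0.773
R_after = 1 − (1 − 0.773)^3 = 0.9883
ΔR = 0.9883 − 0.773 = 0.2153

0.2153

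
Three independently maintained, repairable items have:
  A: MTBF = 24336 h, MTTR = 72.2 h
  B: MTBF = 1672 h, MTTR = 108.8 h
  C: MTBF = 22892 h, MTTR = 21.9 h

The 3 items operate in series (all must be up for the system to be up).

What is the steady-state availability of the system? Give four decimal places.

0.9352

A(A) = MTBF/(MTBF+MTTR) = 24336/(24336+72.2) = 0.997042
A(B) = MTBF/(MTBF+MTTR) = 1672/(1672+108.8) = 0.938904
A(C) = MTBF/(MTBF+MTTR) = 22892/(22892+21.9) = 0.999044
Series availability: 0.997042 × 0.938904 × 0.999044 = 0.9352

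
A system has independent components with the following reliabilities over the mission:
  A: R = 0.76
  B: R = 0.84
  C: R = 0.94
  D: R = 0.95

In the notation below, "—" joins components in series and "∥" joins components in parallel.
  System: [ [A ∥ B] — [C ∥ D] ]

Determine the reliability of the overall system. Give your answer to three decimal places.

0.959

Parallel (A and B): 1 − (1 − 0.76000)(1 − 0.84000) = 0.96160
Parallel (C and D): 1 − (1 − 0.94000)(1 − 0.95000) = 0.99700
Series ([0.96160] and [0.99700]): 0.96160 × 0.99700 = 0.959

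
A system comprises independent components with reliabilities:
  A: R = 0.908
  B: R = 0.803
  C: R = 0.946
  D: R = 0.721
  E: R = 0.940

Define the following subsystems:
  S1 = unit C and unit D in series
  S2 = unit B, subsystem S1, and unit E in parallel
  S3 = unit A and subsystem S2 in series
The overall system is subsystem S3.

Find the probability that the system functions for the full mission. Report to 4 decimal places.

Series (C and D): 0.946000 × 0.721000 = 0.682066
Parallel (B, [0.682066], and E): 1 − (1 − 0.803000)(1 − 0.682066)(1 − 0.940000) = 0.996242
Series (A and [0.996242]): 0.908000 × 0.996242 = 0.9046

0.9046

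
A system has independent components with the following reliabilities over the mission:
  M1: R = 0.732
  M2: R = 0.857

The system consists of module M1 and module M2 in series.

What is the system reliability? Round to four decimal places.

Series (M1 and M2): 0.732000 × 0.857000 = 0.6273

0.6273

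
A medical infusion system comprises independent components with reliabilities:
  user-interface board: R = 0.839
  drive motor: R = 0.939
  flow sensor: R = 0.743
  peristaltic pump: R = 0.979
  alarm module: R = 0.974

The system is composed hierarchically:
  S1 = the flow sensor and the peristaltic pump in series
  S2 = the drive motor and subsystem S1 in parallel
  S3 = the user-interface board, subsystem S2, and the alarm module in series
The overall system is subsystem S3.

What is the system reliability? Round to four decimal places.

Series (flow sensor and peristaltic pump): 0.743000 × 0.979000 = 0.727397
Parallel (drive motor and [0.727397]): 1 − (1 − 0.939000)(1 − 0.727397) = 0.983371
Series (user-interface board, [0.983371], and alarm module): 0.839000 × 0.983371 × 0.974000 = 0.8036

0.8036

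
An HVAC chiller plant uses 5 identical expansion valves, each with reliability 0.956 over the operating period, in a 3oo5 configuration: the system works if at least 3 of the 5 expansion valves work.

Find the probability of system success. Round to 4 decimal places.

R = Σ_{i=3}^{5} C(5,i) p^i (1−p)^{5−i} with p = 0.956
C(5,3)·0.956^3·0.044^2 = 0.016915
C(5,4)·0.956^4·0.044^1 = 0.183761
C(5,5)·0.956^5·0.044^0 = 0.798527
Sum = 0.9992

0.9992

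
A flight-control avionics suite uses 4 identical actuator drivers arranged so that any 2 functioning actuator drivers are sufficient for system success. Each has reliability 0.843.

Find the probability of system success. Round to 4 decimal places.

R = Σ_{i=2}^{4} C(4,i) p^i (1−p)^{4−i} with p = 0.843
C(4,2)·0.843^2·0.157^2 = 0.105101
C(4,3)·0.843^3·0.157^1 = 0.376220
C(4,4)·0.843^4·0.157^0 = 0.505022
Sum = 0.9863

0.9863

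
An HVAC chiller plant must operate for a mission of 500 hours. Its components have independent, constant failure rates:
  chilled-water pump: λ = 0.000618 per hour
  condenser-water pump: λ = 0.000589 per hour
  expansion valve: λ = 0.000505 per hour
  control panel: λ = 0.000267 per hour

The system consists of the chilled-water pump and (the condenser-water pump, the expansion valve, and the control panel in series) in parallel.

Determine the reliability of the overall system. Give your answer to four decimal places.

0.8688

R(chilled-water pump) = exp(−0.000618 × 500) = 0.734181
R(condenser-water pump) = exp(−0.000589 × 500) = 0.744904
R(expansion valve) = exp(−0.000505 × 500) = 0.776856
R(control panel) = exp(−0.000267 × 500) = 0.875027
Series (condenser-water pump, expansion valve, and control panel): 0.744904 × 0.776856 × 0.875027 = 0.506363
Parallel (chilled-water pump and [0.506363]): 1 − (1 − 0.734181)(1 − 0.506363) = 0.8688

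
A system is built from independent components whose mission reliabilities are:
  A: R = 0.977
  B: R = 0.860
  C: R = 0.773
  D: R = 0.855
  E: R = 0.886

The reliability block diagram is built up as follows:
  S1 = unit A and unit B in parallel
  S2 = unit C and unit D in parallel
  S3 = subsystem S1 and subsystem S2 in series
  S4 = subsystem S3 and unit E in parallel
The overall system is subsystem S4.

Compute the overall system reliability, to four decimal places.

Parallel (A and B): 1 − (1 − 0.977000)(1 − 0.860000) = 0.996780
Parallel (C and D): 1 − (1 − 0.773000)(1 − 0.855000) = 0.967085
Series ([0.996780] and [0.967085]): 0.996780 × 0.967085 = 0.963971
Parallel ([0.963971] and E): 1 − (1 − 0.963971)(1 − 0.886000) = 0.9959

0.9959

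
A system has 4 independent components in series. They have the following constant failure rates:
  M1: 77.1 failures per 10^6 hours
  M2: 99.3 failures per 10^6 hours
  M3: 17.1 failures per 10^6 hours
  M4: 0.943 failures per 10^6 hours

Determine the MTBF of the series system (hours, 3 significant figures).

5140

Series of exponential components: λ_sys = Σ λ_i
λ_sys = 0.0000771 + 0.0000993 + 0.0000171 + 0.000000943 = 1.9444e-04 /h
MTBF = 1 / λ_sys = 5140 h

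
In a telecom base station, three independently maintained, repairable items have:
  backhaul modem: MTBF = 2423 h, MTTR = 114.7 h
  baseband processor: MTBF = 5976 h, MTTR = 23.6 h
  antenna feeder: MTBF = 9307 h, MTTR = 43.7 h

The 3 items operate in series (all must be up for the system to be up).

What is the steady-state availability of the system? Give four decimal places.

A(backhaul modem) = MTBF/(MTBF+MTTR) = 2423/(2423+114.7) = 0.954802
A(baseband processor) = MTBF/(MTBF+MTTR) = 5976/(5976+23.6) = 0.996066
A(antenna feeder) = MTBF/(MTBF+MTTR) = 9307/(9307+43.7) = 0.995327
Series availability: 0.954802 × 0.996066 × 0.995327 = 0.9466

0.9466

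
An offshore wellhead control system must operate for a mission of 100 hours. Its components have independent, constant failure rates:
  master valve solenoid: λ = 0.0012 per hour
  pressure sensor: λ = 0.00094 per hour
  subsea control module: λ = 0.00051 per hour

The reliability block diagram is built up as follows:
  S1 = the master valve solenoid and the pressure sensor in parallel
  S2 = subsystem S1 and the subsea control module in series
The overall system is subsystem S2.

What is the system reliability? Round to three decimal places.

0.941

R(master valve solenoid) = exp(−0.0012 × 100) = 0.88692
R(pressure sensor) = exp(−0.00094 × 100) = 0.91028
R(subsea control module) = exp(−0.00051 × 100) = 0.95028
Parallel (master valve solenoid and pressure sensor): 1 − (1 − 0.88692)(1 − 0.91028) = 0.98985
Series ([0.98985] and subsea control module): 0.98985 × 0.95028 = 0.941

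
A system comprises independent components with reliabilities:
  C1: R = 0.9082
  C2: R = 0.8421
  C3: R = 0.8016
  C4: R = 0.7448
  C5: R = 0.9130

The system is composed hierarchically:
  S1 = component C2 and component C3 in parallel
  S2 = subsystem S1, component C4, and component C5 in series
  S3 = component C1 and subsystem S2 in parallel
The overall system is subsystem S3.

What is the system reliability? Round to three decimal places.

0.969

Parallel (C2 and C3): 1 − (1 − 0.84210)(1 − 0.80160) = 0.96867
Series ([0.96867], C4, and C5): 0.96867 × 0.74480 × 0.91300 = 0.65870
Parallel (C1 and [0.65870]): 1 − (1 − 0.90820)(1 − 0.65870) = 0.969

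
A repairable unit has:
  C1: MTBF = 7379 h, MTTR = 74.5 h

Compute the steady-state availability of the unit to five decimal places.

0.99000

A(C1) = MTBF/(MTBF+MTTR) = 7379/(7379+74.5) = 0.99000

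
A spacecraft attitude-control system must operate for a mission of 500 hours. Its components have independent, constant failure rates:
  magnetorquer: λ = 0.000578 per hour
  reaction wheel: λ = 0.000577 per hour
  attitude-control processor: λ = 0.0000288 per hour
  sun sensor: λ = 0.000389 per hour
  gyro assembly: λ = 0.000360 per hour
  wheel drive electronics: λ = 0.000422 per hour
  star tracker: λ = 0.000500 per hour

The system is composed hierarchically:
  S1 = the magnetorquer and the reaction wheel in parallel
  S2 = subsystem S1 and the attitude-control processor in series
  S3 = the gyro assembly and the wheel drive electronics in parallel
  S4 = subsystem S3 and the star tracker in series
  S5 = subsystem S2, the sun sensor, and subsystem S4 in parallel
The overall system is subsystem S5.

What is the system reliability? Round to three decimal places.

0.997

R(magnetorquer) = exp(−0.000578 × 500) = 0.74901
R(reaction wheel) = exp(−0.000577 × 500) = 0.74939
R(attitude-control processor) = exp(−0.0000288 × 500) = 0.98570
R(sun sensor) = exp(−0.000389 × 500) = 0.82325
R(gyro assembly) = exp(−0.000360 × 500) = 0.83527
R(wheel drive electronics) = exp(−0.000422 × 500) = 0.80977
R(star tracker) = exp(−0.000500 × 500) = 0.77880
Parallel (magnetorquer and reaction wheel): 1 − (1 − 0.74901)(1 − 0.74939) = 0.93710
Series ([0.93710] and attitude-control processor): 0.93710 × 0.98570 = 0.92370
Parallel (gyro assembly and wheel drive electronics): 1 − (1 − 0.83527)(1 − 0.80977) = 0.96866
Series ([0.96866] and star tracker): 0.96866 × 0.77880 = 0.75439
Parallel ([0.92370], sun sensor, and [0.75439]): 1 − (1 − 0.92370)(1 − 0.82325)(1 − 0.75439) = 0.997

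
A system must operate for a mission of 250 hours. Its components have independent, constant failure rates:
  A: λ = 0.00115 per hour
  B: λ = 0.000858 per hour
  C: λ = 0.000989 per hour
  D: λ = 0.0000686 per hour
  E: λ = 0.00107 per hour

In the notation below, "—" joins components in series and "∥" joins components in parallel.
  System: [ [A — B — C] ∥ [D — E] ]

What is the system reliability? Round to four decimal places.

R(A) = exp(−0.00115 × 250) = 0.750137
R(B) = exp(−0.000858 × 250) = 0.806945
R(C) = exp(−0.000989 × 250) = 0.780945
R(D) = exp(−0.0000686 × 250) = 0.982996
R(E) = exp(−0.00107 × 250) = 0.765290
Series (A, B, and C): 0.750137 × 0.806945 × 0.780945 = 0.472721
Series (D and E): 0.982996 × 0.765290 = 0.752277
Parallel ([0.472721] and [0.752277]): 1 − (1 − 0.472721)(1 − 0.752277) = 0.8694

0.8694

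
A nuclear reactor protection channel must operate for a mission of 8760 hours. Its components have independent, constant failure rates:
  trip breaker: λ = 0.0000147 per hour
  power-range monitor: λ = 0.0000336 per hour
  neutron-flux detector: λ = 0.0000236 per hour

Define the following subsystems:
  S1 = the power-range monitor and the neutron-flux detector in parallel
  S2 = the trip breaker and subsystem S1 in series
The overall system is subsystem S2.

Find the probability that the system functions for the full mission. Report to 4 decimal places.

R(trip breaker) = exp(−0.0000147 × 8760) = 0.879174
R(power-range monitor) = exp(−0.0000336 × 8760) = 0.745026
R(neutron-flux detector) = exp(−0.0000236 × 8760) = 0.813234
Parallel (power-range monitor and neutron-flux detector): 1 − (1 − 0.745026)(1 − 0.813234) = 0.952380
Series (trip breaker and [0.952380]): 0.879174 × 0.952380 = 0.8373

0.8373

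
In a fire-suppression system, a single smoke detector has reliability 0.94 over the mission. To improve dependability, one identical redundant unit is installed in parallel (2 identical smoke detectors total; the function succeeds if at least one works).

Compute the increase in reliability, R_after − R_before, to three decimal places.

0.056

R_before = 0.94
R_after = 1 − (1 − 0.94)^2 = 0.996
ΔR = 0.996 − 0.94 = 0.056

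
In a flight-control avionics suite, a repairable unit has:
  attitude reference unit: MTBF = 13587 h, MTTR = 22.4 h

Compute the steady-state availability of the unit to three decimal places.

A(attitude reference unit) = MTBF/(MTBF+MTTR) = 13587/(13587+22.4) = 0.998

0.998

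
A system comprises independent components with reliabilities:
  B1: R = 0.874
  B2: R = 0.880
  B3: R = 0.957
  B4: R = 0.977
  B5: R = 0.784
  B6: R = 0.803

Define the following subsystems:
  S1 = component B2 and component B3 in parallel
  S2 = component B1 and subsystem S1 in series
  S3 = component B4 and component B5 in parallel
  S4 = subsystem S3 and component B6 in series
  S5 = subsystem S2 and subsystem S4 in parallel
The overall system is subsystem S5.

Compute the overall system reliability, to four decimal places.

Parallel (B2 and B3): 1 − (1 − 0.880000)(1 − 0.957000) = 0.994840
Series (B1 and [0.994840]): 0.874000 × 0.994840 = 0.869490
Parallel (B4 and B5): 1 − (1 − 0.977000)(1 − 0.784000) = 0.995032
Series ([0.995032] and B6): 0.995032 × 0.803000 = 0.799011
Parallel ([0.869490] and [0.799011]): 1 − (1 − 0.869490)(1 − 0.799011) = 0.9738

0.9738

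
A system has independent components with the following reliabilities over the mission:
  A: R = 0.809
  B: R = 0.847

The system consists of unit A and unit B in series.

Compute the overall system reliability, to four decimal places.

0.6852

Series (A and B): 0.809000 × 0.847000 = 0.6852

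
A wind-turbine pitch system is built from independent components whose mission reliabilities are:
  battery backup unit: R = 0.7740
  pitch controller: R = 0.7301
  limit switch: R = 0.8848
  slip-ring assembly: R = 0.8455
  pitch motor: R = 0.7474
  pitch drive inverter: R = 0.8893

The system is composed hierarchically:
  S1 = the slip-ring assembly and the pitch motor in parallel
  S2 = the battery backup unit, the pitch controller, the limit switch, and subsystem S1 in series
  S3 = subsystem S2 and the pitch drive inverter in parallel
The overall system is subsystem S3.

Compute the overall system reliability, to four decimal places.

Parallel (slip-ring assembly and pitch motor): 1 − (1 − 0.845500)(1 − 0.747400) = 0.960973
Series (battery backup unit, pitch controller, limit switch, and [0.960973]): 0.774000 × 0.730100 × 0.884800 × 0.960973 = 0.480485
Parallel ([0.480485] and pitch drive inverter): 1 − (1 − 0.480485)(1 − 0.889300) = 0.9425

0.9425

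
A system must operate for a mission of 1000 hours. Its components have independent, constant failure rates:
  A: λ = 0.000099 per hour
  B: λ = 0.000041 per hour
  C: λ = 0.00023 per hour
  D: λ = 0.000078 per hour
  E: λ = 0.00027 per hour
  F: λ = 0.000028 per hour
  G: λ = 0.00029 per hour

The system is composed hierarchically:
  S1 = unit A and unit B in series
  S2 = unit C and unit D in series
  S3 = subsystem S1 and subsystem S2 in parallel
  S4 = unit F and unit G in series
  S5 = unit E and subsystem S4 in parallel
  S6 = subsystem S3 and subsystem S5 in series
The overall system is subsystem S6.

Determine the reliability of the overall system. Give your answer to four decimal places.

0.9031

R(A) = exp(−0.000099 × 1000) = 0.905743
R(B) = exp(−0.000041 × 1000) = 0.959829
R(C) = exp(−0.00023 × 1000) = 0.794534
R(D) = exp(−0.000078 × 1000) = 0.924964
R(E) = exp(−0.00027 × 1000) = 0.763379
R(F) = exp(−0.000028 × 1000) = 0.972388
R(G) = exp(−0.00029 × 1000) = 0.748264
Series (A and B): 0.905743 × 0.959829 = 0.869358
Series (C and D): 0.794534 × 0.924964 = 0.734915
Parallel ([0.869358] and [0.734915]): 1 − (1 − 0.869358)(1 − 0.734915) = 0.965369
Series (F and G): 0.972388 × 0.748264 = 0.727603
Parallel (E and [0.727603]): 1 − (1 − 0.763379)(1 − 0.727603) = 0.935545
Series ([0.965369] and [0.935545]): 0.965369 × 0.935545 = 0.9031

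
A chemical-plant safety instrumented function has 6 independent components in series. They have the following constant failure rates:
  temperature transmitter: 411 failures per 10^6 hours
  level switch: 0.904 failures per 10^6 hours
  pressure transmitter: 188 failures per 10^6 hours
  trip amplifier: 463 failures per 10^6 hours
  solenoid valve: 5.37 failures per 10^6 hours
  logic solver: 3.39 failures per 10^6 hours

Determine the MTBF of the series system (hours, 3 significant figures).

933

Series of exponential components: λ_sys = Σ λ_i
λ_sys = 0.000411 + 0.000000904 + 0.000188 + 0.000463 + 0.00000537 + 0.00000339 = 1.0717e-03 /h
MTBF = 1 / λ_sys = 933 h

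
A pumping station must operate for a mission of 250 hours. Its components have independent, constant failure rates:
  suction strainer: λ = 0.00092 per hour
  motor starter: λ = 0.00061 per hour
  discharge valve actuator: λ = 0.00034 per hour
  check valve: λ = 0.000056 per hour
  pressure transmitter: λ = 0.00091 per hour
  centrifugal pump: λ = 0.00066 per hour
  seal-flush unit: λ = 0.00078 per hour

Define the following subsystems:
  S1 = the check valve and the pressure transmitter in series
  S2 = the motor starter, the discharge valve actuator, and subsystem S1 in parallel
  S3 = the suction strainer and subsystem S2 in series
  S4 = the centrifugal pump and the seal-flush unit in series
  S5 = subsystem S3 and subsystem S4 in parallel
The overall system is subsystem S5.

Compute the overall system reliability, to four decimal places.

R(suction strainer) = exp(−0.00092 × 250) = 0.794534
R(motor starter) = exp(−0.00061 × 250) = 0.858559
R(discharge valve actuator) = exp(−0.00034 × 250) = 0.918512
R(check valve) = exp(−0.000056 × 250) = 0.986098
R(pressure transmitter) = exp(−0.00091 × 250) = 0.796522
R(centrifugal pump) = exp(−0.00066 × 250) = 0.847894
R(seal-flush unit) = exp(−0.00078 × 250) = 0.822835
Series (check valve and pressure transmitter): 0.986098 × 0.796522 = 0.785449
Parallel (motor starter, discharge valve actuator, and [0.785449]): 1 − (1 − 0.858559)(1 − 0.918512)(1 − 0.785449) = 0.997527
Series (suction strainer and [0.997527]): 0.794534 × 0.997527 = 0.792569
Series (centrifugal pump and seal-flush unit): 0.847894 × 0.822835 = 0.697677
Parallel ([0.792569] and [0.697677]): 1 − (1 − 0.792569)(1 − 0.697677) = 0.9373

0.9373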